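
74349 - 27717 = 46632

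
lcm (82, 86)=3526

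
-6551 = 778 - 7329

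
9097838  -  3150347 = 5947491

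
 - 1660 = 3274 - 4934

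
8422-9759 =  - 1337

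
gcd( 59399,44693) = 1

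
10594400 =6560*1615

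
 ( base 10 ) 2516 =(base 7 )10223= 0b100111010100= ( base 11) 1988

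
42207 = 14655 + 27552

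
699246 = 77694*9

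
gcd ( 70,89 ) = 1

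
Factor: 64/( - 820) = -16/205 =-2^4*5^( - 1)*41^( -1)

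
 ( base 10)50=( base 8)62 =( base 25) 20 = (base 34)1g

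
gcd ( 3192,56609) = 7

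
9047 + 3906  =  12953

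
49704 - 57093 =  - 7389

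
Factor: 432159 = 3^1*7^1*13^1*1583^1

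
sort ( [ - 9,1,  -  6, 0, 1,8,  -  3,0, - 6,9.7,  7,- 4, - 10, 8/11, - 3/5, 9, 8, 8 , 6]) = [ - 10,-9, - 6,  -  6 , - 4, - 3, - 3/5,0,0,8/11, 1,1,  6,7, 8, 8, 8 , 9,  9.7]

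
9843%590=403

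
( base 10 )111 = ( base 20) 5b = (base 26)47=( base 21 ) 56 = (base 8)157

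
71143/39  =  1824+ 7/39 = 1824.18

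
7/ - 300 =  - 7/300 = - 0.02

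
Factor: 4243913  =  223^1 *19031^1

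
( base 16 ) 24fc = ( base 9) 13880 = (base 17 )1fcg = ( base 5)300333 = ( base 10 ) 9468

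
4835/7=690 + 5/7 = 690.71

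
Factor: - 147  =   - 3^1*7^2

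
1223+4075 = 5298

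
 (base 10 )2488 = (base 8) 4670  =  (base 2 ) 100110111000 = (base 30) 2MS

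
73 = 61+12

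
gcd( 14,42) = 14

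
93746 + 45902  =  139648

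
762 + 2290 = 3052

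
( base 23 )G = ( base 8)20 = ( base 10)16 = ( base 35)g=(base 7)22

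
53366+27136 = 80502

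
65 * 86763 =5639595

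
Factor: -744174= - 2^1*3^3*13781^1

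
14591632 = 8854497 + 5737135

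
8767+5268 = 14035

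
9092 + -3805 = 5287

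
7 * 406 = 2842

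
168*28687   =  4819416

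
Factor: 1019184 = 2^4*3^1*17^1*1249^1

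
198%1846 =198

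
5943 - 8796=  - 2853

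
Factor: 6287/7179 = 3^( - 1)*2393^(  -  1)*6287^1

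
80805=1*80805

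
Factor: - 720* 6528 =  - 2^11 * 3^3*5^1*17^1 = -4700160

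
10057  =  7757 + 2300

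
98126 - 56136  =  41990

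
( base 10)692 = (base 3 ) 221122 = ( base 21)1bk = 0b1010110100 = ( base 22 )19A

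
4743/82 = 4743/82 = 57.84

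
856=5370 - 4514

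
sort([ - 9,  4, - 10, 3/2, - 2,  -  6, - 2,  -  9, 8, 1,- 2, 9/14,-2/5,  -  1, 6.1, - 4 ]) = [-10,-9, - 9,-6,-4, - 2  , - 2,- 2, - 1, - 2/5, 9/14,1, 3/2, 4,  6.1, 8 ] 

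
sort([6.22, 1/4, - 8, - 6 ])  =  [ - 8, -6, 1/4,6.22 ]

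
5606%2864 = 2742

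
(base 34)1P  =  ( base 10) 59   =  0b111011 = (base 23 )2d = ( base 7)113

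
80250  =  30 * 2675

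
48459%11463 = 2607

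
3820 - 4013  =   - 193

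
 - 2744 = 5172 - 7916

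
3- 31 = -28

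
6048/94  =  64 + 16/47  =  64.34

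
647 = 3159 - 2512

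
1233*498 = 614034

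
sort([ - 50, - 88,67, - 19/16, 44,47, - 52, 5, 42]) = [ - 88, - 52, - 50, - 19/16, 5, 42,44, 47, 67]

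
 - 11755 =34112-45867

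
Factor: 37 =37^1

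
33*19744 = 651552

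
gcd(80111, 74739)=1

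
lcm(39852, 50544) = 2072304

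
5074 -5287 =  - 213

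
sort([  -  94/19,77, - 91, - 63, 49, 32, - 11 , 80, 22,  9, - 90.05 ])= [ - 91, - 90.05, - 63, - 11, - 94/19,  9,22, 32, 49, 77 , 80]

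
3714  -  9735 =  - 6021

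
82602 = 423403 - 340801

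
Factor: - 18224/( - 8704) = 2^( - 5)*67^1 = 67/32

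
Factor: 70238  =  2^1*7^1*29^1*173^1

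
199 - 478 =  - 279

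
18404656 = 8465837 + 9938819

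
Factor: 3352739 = 13^1*257903^1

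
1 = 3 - 2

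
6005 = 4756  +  1249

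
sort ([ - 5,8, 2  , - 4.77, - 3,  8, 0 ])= [ - 5,  -  4.77,  -  3,0, 2, 8, 8]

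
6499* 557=3619943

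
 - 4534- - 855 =  -  3679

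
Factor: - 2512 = - 2^4*157^1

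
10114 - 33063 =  - 22949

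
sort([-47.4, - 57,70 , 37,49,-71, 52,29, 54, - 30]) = [ - 71,-57, - 47.4, - 30, 29,37,49, 52,54,70 ] 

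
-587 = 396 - 983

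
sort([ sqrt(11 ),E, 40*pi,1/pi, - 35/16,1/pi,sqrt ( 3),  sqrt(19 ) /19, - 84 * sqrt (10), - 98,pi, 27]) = [ - 84*sqrt(10),-98,-35/16, sqrt ( 19)/19,1/pi, 1/pi, sqrt( 3), E,  pi, sqrt ( 11), 27,40*pi ]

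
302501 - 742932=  - 440431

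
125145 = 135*927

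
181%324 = 181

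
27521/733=37 + 400/733 = 37.55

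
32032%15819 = 394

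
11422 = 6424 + 4998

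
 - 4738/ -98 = 2369/49 = 48.35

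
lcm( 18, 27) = 54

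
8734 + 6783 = 15517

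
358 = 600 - 242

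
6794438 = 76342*89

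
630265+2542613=3172878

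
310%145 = 20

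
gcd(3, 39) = 3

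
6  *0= 0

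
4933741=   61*80881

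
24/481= 24/481=0.05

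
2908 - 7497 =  - 4589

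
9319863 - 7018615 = 2301248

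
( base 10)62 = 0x3E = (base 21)2k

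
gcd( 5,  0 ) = 5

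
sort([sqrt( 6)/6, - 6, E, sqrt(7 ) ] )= [ - 6 , sqrt( 6 ) /6 , sqrt( 7 ) , E]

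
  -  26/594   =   -1 + 284/297  =  - 0.04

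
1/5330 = 1/5330= 0.00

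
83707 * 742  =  62110594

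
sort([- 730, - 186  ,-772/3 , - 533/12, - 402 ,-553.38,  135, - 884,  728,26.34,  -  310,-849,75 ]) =[ - 884, - 849, - 730, - 553.38, - 402 , - 310,- 772/3, - 186, - 533/12 , 26.34,75, 135,728] 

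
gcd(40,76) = 4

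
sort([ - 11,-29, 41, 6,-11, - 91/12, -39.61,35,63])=[ - 39.61, - 29, - 11,- 11,-91/12,6,  35,41,63 ] 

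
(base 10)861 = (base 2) 1101011101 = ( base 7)2340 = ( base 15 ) 3C6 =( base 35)OL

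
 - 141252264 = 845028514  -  986280778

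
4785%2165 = 455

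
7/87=7/87=0.08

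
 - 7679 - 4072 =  - 11751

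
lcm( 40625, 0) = 0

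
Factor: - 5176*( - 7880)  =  40786880 = 2^6*5^1*197^1*647^1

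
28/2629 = 28/2629 = 0.01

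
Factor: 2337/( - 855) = - 41/15  =  - 3^ (-1)*5^( - 1) * 41^1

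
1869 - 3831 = -1962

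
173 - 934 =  - 761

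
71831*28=2011268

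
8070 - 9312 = -1242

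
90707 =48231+42476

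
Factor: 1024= 2^10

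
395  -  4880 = -4485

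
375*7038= 2639250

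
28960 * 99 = 2867040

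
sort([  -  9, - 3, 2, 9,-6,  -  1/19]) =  [- 9, - 6 ,  -  3, - 1/19, 2,9 ]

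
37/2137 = 37/2137 = 0.02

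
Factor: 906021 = 3^2*100669^1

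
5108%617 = 172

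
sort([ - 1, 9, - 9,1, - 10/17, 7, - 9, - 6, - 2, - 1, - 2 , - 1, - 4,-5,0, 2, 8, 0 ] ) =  [ - 9, - 9, - 6, - 5,-4, - 2, - 2, - 1, - 1, - 1, -10/17, 0,0 , 1,2,  7, 8,9]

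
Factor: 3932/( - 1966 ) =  - 2^1 = - 2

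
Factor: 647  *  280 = 2^3*5^1* 7^1*647^1 = 181160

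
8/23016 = 1/2877 = 0.00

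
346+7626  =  7972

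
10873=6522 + 4351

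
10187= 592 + 9595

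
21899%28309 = 21899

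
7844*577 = 4525988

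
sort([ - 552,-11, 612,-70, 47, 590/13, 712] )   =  [ - 552, - 70 ,- 11, 590/13,47, 612,  712 ] 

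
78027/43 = 1814 + 25/43 = 1814.58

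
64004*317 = 20289268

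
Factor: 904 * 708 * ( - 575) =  - 368018400=-  2^5* 3^1*5^2 * 23^1*59^1 * 113^1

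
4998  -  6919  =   - 1921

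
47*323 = 15181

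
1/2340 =1/2340 = 0.00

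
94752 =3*31584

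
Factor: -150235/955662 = -2^(-1 ) * 3^( - 1)*5^1 *19^( - 1 ) * 83^ (  -  1)*101^( - 1)*30047^1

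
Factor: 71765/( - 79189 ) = - 5^1*11^ ( - 1)*23^ ( - 1) * 31^1*313^ ( - 1 )*463^1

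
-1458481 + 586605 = - 871876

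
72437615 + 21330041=93767656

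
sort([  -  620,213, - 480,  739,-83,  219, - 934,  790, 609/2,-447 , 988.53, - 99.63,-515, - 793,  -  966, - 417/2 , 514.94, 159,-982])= [- 982,-966 , - 934,-793, - 620,  -  515,-480, - 447,  -  417/2, - 99.63, - 83,159, 213, 219 , 609/2, 514.94, 739,790,988.53 ] 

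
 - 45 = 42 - 87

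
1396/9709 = 1396/9709 = 0.14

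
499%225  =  49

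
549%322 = 227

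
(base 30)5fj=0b1001101101001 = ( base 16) 1369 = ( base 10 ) 4969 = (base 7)20326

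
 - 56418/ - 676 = 28209/338= 83.46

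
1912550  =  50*38251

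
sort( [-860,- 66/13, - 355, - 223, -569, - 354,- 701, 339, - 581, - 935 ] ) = [-935, - 860, - 701,  -  581,-569, - 355, - 354, - 223,  -  66/13, 339]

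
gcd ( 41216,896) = 896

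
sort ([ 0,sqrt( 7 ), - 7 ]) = [ - 7 , 0,sqrt( 7)] 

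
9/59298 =3/19766 = 0.00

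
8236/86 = 95 + 33/43 = 95.77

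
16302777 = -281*(-58017) 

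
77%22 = 11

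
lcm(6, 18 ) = 18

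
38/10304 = 19/5152 = 0.00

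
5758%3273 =2485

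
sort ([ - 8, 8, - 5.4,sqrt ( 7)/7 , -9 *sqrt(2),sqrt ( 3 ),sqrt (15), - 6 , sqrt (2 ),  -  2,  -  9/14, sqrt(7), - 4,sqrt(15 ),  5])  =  [ - 9*sqrt(2), - 8,  -  6,-5.4,-4, - 2 ,  -  9/14, sqrt(7 )/7, sqrt(2 ),sqrt (3),sqrt( 7 ),  sqrt( 15 ), sqrt( 15 ),  5,8 ] 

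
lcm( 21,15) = 105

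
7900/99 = 7900/99  =  79.80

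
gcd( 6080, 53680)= 80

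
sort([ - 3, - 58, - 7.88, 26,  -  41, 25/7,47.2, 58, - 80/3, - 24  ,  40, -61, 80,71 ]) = [ - 61, - 58,  -  41,  -  80/3, - 24, - 7.88,  -  3, 25/7 , 26,40, 47.2, 58 , 71, 80]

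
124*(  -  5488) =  - 680512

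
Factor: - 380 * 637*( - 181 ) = 2^2*5^1 * 7^2*13^1*19^1 *181^1 = 43812860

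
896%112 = 0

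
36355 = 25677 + 10678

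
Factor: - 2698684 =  - 2^2*19^1*35509^1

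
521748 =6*86958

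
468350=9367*50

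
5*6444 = 32220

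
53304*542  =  28890768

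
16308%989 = 484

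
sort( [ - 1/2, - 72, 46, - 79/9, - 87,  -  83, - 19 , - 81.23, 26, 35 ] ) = [ - 87, - 83  ,  -  81.23, - 72, - 19,  -  79/9,-1/2, 26,  35,46]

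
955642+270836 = 1226478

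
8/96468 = 2/24117 = 0.00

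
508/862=254/431  =  0.59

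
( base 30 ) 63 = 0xB7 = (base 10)183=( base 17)ad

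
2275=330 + 1945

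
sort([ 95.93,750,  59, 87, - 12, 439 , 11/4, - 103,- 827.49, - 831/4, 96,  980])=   [ - 827.49, - 831/4,- 103, - 12,11/4, 59,87,95.93,96, 439 , 750, 980]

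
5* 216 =1080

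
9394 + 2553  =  11947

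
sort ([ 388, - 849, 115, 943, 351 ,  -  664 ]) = [ - 849, - 664,115,351, 388, 943] 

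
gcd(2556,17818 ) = 2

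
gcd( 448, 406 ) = 14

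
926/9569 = 926/9569 = 0.10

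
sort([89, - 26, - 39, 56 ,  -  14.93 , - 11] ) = [ - 39, - 26, - 14.93,-11, 56, 89]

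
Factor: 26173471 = 23^1*1137977^1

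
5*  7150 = 35750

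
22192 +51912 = 74104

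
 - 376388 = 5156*( -73)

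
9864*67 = 660888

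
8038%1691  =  1274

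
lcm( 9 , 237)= 711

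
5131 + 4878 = 10009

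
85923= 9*9547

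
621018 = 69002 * 9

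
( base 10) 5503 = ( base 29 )6FM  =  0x157f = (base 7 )22021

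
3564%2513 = 1051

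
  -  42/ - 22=1 + 10/11 = 1.91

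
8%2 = 0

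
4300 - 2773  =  1527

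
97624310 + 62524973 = 160149283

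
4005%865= 545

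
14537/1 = 14537 = 14537.00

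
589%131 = 65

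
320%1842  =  320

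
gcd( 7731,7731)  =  7731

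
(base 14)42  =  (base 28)22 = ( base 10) 58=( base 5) 213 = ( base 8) 72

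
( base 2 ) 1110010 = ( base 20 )5E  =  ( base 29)3R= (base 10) 114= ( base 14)82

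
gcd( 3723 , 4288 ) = 1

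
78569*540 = 42427260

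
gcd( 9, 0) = 9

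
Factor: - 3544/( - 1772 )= 2 = 2^1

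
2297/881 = 2297/881 = 2.61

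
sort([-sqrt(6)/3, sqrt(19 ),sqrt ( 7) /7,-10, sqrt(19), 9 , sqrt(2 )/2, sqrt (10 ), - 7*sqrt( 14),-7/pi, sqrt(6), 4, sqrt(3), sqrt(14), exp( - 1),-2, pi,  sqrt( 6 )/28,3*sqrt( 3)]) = [ - 7 * sqrt( 14),-10,-7/pi  , -2, - sqrt(6) /3, sqrt( 6) /28, exp( - 1 ), sqrt( 7)/7, sqrt( 2 )/2, sqrt (3 ), sqrt( 6), pi, sqrt( 10),sqrt( 14), 4,sqrt(19), sqrt(19 ),3* sqrt (3 ),9]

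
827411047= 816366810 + 11044237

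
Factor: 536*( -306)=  - 164016 = -  2^4 * 3^2*17^1*67^1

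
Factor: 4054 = 2^1*2027^1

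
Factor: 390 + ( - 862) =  - 472  =  - 2^3*59^1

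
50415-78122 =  - 27707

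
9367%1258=561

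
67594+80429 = 148023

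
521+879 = 1400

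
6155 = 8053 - 1898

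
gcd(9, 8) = 1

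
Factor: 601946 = 2^1*300973^1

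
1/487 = 1/487 = 0.00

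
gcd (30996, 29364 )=12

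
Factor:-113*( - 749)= 7^1*107^1*113^1 = 84637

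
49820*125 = 6227500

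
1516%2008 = 1516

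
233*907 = 211331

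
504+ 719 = 1223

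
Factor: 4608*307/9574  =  707328/4787 = 2^8*3^2*307^1 * 4787^ ( - 1 )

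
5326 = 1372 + 3954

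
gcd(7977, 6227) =1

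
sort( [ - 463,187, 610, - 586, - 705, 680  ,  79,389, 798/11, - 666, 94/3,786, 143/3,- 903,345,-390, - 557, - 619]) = [ - 903, - 705, - 666, - 619,  -  586, - 557 , - 463, - 390,94/3,143/3,798/11 , 79 , 187,  345, 389 , 610 , 680, 786] 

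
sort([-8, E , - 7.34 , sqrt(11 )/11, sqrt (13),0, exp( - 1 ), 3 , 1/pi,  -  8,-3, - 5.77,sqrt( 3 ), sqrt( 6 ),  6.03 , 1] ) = [ - 8, - 8, - 7.34, -5.77 , - 3, 0,sqrt( 11) /11, 1/pi,exp (-1) , 1,  sqrt( 3),sqrt(6 ), E, 3,sqrt ( 13),  6.03 ]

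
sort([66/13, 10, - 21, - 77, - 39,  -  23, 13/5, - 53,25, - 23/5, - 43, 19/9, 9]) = [ - 77, - 53, - 43 , - 39, - 23, - 21, - 23/5 , 19/9,13/5 , 66/13 , 9, 10,25 ]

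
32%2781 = 32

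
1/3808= 1/3808= 0.00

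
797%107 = 48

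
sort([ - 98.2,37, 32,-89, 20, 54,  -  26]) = [-98.2, - 89 , - 26,20, 32,37, 54]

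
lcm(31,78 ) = 2418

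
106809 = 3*35603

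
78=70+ 8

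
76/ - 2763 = - 1  +  2687/2763 = - 0.03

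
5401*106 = 572506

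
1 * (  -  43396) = - 43396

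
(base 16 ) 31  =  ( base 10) 49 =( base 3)1211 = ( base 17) 2F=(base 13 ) 3a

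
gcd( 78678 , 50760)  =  2538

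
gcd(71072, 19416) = 8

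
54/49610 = 27/24805 = 0.00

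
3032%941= 209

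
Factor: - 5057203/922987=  - 13^ ( - 1 )*70999^(  -  1)*5057203^1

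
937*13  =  12181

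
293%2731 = 293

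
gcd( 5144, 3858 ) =1286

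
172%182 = 172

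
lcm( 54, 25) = 1350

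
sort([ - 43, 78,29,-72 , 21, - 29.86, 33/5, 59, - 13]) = [ - 72,-43,-29.86 , - 13, 33/5, 21,  29,59, 78]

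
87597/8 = 10949+5/8 = 10949.62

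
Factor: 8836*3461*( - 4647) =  - 142111747212 = - 2^2*3^1 *47^2*1549^1*3461^1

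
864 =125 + 739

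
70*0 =0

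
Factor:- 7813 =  - 13^1*601^1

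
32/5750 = 16/2875  =  0.01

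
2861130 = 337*8490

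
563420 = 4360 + 559060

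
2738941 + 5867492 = 8606433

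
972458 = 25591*38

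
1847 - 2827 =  - 980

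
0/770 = 0= 0.00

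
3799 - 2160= 1639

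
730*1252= 913960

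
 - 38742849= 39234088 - 77976937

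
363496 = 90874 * 4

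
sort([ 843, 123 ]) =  [123, 843 ] 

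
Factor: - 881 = - 881^1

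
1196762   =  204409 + 992353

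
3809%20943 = 3809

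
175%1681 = 175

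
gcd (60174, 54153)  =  9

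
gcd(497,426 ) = 71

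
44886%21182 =2522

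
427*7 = 2989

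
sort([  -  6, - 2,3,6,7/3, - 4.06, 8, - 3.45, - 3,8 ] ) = [ - 6, - 4.06, - 3.45, - 3, - 2,7/3, 3 , 6,8, 8 ] 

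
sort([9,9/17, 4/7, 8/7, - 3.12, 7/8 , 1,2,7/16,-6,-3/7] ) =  [ - 6,-3.12,-3/7,7/16,9/17 , 4/7,7/8,1,8/7,2,9]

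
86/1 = 86 = 86.00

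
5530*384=2123520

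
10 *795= 7950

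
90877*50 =4543850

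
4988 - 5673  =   - 685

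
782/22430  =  391/11215 = 0.03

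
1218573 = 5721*213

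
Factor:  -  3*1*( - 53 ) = 159 = 3^1*53^1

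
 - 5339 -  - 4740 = -599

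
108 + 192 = 300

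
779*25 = 19475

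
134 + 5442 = 5576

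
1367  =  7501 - 6134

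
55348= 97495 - 42147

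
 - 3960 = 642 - 4602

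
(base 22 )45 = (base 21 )49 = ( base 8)135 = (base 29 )36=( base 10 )93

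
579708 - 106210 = 473498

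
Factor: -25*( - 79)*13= 25675  =  5^2 * 13^1*79^1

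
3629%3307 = 322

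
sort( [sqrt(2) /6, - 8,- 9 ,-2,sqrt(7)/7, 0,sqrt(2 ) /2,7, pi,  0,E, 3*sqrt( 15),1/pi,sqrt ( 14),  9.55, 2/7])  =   [ - 9, -8, - 2,0, 0,sqrt (2)/6,2/7,1/pi,sqrt( 7) /7, sqrt( 2 )/2 , E,pi,sqrt ( 14),7,9.55,3* sqrt(15) ]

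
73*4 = 292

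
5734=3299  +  2435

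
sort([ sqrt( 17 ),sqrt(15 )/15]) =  [sqrt( 15 )/15 , sqrt( 17 )] 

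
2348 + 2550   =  4898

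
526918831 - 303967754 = 222951077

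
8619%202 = 135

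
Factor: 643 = 643^1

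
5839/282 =20 + 199/282=20.71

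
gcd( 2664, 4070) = 74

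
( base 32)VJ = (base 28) 183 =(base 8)1763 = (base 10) 1011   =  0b1111110011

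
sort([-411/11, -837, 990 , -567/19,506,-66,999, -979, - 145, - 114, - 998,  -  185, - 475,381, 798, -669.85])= [  -  998, - 979,  -  837,  -  669.85, - 475, -185 , - 145, - 114,-66,-411/11,-567/19,381,506, 798,  990, 999 ]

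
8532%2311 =1599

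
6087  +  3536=9623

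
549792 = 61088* 9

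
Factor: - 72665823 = -3^1*19^1*61^1*20899^1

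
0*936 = 0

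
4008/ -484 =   -  9 + 87/121 = -  8.28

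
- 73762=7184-80946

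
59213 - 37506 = 21707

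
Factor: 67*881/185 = 5^( - 1 )*37^( - 1) * 67^1*881^1 = 59027/185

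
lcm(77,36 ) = 2772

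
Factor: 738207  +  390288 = 1128495 = 3^1* 5^1 * 23^1*3271^1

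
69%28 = 13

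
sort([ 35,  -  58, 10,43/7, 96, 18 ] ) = [-58, 43/7, 10, 18, 35, 96 ] 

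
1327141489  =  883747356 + 443394133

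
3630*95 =344850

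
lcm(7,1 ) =7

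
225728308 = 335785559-110057251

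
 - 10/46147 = -1 + 46137/46147 = -  0.00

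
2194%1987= 207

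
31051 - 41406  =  -10355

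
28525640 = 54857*520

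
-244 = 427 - 671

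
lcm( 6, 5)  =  30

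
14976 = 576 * 26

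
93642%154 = 10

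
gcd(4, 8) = 4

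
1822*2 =3644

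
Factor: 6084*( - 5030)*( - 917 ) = 28062510840 = 2^3*3^2*5^1*7^1*13^2 * 131^1*503^1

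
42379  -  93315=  - 50936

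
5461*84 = 458724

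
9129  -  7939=1190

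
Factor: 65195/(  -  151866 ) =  - 85/198 = - 2^(-1)*3^(  -  2)*5^1 * 11^( - 1)*17^1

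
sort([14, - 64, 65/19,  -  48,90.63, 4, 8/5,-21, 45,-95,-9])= [ - 95,-64,-48,  -  21,-9,8/5,  65/19,4, 14,45,90.63]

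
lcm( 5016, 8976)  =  170544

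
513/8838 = 57/982  =  0.06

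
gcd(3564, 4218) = 6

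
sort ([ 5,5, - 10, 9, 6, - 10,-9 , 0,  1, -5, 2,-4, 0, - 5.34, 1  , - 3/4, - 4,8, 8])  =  [-10, - 10, - 9, - 5.34, - 5, - 4, - 4, - 3/4, 0,0,1, 1, 2,  5, 5, 6, 8, 8,9 ]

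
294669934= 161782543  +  132887391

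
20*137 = 2740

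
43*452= 19436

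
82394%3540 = 974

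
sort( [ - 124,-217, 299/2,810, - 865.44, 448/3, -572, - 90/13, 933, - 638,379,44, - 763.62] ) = [ - 865.44, - 763.62, - 638, - 572, - 217, - 124, - 90/13,44 , 448/3,299/2, 379, 810, 933 ] 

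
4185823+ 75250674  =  79436497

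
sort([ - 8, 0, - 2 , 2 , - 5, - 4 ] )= [-8 ,-5,-4, - 2, 0, 2 ] 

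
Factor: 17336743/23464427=7^( - 1) * 31^( - 1)*108131^( - 1)*17336743^1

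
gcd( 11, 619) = 1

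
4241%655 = 311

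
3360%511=294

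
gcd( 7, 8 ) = 1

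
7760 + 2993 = 10753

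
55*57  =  3135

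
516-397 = 119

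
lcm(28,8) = 56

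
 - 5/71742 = - 5/71742 = - 0.00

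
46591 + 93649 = 140240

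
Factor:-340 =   -  2^2*5^1*17^1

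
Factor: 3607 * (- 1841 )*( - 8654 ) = 2^1*7^1*263^1*3607^1*4327^1=57466774498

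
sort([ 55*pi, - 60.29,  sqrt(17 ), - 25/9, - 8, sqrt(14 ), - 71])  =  [ - 71, - 60.29 , - 8 , - 25/9, sqrt( 14), sqrt( 17),55*pi]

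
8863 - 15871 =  - 7008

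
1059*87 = 92133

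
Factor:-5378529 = -3^1*13^1*137911^1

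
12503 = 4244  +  8259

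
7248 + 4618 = 11866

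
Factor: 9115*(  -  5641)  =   - 51417715=- 5^1*1823^1* 5641^1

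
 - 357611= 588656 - 946267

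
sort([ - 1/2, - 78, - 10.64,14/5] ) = [ - 78, - 10.64, - 1/2, 14/5]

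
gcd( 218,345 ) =1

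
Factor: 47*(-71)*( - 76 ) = 253612 = 2^2 * 19^1*47^1*71^1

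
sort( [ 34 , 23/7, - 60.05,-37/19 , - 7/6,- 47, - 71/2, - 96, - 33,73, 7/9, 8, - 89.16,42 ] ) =[-96 , - 89.16, - 60.05, - 47, - 71/2,-33, - 37/19, - 7/6, 7/9, 23/7, 8,  34 , 42,73]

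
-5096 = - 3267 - 1829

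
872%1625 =872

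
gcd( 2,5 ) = 1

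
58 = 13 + 45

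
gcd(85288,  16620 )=4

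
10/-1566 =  - 1+778/783 = -0.01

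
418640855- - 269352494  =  687993349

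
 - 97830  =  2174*( - 45 )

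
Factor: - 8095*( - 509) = 4120355 =5^1*509^1*1619^1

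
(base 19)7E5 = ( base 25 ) 4BN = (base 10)2798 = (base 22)5h4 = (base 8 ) 5356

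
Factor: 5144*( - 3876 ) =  - 19938144=-2^5*3^1*17^1 * 19^1*643^1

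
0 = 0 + 0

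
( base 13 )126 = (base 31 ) 6F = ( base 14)105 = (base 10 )201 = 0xc9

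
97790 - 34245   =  63545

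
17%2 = 1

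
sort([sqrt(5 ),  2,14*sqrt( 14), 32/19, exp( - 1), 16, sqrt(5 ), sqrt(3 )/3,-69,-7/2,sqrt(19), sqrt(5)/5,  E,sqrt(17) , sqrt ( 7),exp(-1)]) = [ - 69,-7/2,exp(-1 ),exp(-1), sqrt( 5)/5,sqrt( 3) /3, 32/19,2 , sqrt( 5 ), sqrt(  5),sqrt(  7),E,sqrt( 17),sqrt( 19),  16, 14*sqrt(14 )] 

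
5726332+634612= 6360944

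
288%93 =9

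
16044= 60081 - 44037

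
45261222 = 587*77106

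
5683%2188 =1307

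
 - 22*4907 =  - 107954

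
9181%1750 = 431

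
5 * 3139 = 15695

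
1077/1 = 1077 = 1077.00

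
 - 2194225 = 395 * ( - 5555)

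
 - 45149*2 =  - 90298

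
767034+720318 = 1487352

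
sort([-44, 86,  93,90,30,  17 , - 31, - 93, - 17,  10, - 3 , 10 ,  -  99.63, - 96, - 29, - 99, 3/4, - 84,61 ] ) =[ - 99.63, - 99, - 96, - 93, - 84, - 44, - 31, - 29 , -17,-3,3/4, 10,  10, 17,30,61,86,90,  93 ]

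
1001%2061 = 1001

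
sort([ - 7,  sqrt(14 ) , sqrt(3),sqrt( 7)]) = [ - 7,  sqrt( 3), sqrt( 7 ),sqrt(14) ]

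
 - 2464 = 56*( - 44 ) 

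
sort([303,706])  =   [ 303,706 ]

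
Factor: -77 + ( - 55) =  - 132 = - 2^2*3^1*11^1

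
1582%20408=1582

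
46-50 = -4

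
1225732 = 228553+997179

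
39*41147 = 1604733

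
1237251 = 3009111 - 1771860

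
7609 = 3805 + 3804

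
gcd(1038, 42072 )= 6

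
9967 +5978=15945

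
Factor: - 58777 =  - 53^1*1109^1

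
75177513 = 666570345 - 591392832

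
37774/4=18887/2  =  9443.50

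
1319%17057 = 1319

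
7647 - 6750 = 897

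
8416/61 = 137 + 59/61  =  137.97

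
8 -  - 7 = 15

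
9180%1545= 1455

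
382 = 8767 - 8385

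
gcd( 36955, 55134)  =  1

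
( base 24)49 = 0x69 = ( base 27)3O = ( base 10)105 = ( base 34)33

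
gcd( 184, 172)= 4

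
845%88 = 53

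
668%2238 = 668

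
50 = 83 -33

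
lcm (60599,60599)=60599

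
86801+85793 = 172594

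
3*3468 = 10404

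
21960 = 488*45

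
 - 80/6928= - 1  +  428/433=- 0.01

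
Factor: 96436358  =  2^1 *43^1*73^1*15361^1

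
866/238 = 433/119 =3.64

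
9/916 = 9/916  =  0.01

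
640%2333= 640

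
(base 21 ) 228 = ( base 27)17E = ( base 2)1110100100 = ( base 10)932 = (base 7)2501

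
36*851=30636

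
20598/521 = 39 + 279/521 = 39.54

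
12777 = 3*4259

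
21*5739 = 120519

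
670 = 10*67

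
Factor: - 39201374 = - 2^1*19600687^1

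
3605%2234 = 1371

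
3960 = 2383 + 1577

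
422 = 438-16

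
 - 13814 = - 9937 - 3877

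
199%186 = 13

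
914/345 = 914/345 = 2.65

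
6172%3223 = 2949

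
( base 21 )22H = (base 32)td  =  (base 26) 1a5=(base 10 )941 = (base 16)3ad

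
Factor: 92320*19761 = 2^5*3^1*5^1  *7^1*577^1*941^1 = 1824335520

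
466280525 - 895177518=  - 428896993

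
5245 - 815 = 4430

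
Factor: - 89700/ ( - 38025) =92/39 = 2^2*3^( - 1)*13^( - 1)*  23^1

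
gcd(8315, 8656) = 1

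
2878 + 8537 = 11415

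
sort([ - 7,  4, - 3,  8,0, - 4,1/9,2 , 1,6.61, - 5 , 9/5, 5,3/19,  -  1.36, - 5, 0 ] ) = [  -  7, - 5, - 5, - 4, - 3, - 1.36, 0,0,1/9,  3/19,  1,9/5,  2,  4, 5 , 6.61,8] 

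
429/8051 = 429/8051 = 0.05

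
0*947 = 0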